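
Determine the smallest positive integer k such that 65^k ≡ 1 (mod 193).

96

Since 65 ∈ (Z/193Z)^×, its order divides φ(193) = 193 − 1 = 192 = 2^6 · 3.
Divisors of 192: 1, 2, 3, 4, 6, 8, 12, 16, 24, 32, 48, 64, 96, 192.
Test each divisor d:
65^1 ≡ 65 (mod 193)
65^2 ≡ 172 (mod 193)
65^3 ≡ 179 (mod 193)
65^4 ≡ 55 (mod 193)
65^6 ≡ 3 (mod 193)
65^8 ≡ 130 (mod 193)
65^12 ≡ 9 (mod 193)
65^16 ≡ 109 (mod 193)
65^24 ≡ 81 (mod 193)
65^32 ≡ 108 (mod 193)
65^48 ≡ 192 (mod 193)
65^64 ≡ 84 (mod 193)
65^96 ≡ 1 (mod 193) ✓
The smallest such exponent is 96, so the order of 65 is 96.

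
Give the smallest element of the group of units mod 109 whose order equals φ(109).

6

φ(109) = 109 − 1 = 108 = 2^2 · 3^3.
g is a primitive root iff g^(108/q) ≢ 1 (mod 109) for each prime q ∈ {2, 3}.
g = 2: 2^54 ≡ 108; 2^36 ≡ 1 — hits 1, so not a primitive root.
g = 3: 3^54 ≡ 1 — hits 1, so not a primitive root.
g = 4: 4^54 ≡ 1 — hits 1, so not a primitive root.
g = 5: 5^54 ≡ 1 — hits 1, so not a primitive root.
g = 6: 6^54 ≡ 108; 6^36 ≡ 63 — none is 1, so 6 is a primitive root.
Hence the least primitive root of 109 is 6.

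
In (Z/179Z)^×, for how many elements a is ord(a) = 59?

0

φ(179) = 179 − 1 = 178 = 2 · 89.
In a cyclic group of order 178, there are φ(d) elements of order d for each divisor d of 178, and zero for non-divisors.
59 does not divide 178, so no element of (Z/179Z)^× has order 59.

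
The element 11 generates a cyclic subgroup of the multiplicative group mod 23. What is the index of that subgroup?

ord(11) | φ(23) = 23 − 1 = 22 = 2 · 11.
Divisors of 22: 1, 2, 11, 22.
Check 11^d mod 23 for each divisor in increasing order:
11^1 ≡ 11 (mod 23)
11^2 ≡ 6 (mod 23)
11^11 ≡ 22 (mod 23)
11^22 ≡ 1 (mod 23) ✓
So ord_23(11) = 22, hence |⟨11⟩| = 22.
[(Z/23Z)^× : ⟨11⟩] = 22/22 = 1.

1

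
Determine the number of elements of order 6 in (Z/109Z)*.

2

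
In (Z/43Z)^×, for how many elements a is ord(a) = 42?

12

φ(43) = 43 − 1 = 42 = 2 · 3 · 7.
Since (Z/43Z)^× is cyclic of order 42, the number of elements of order d is φ(d) when d | 42 and 0 otherwise.
42 = 2 · 3 · 7 divides 42, and φ(42) = 12.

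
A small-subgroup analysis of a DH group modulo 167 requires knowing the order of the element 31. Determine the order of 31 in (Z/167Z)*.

Since 31 ∈ (Z/167Z)^×, its order divides φ(167) = 167 − 1 = 166 = 2 · 83.
Divisors of 166: 1, 2, 83, 166.
Check 31^d mod 167 for each divisor in increasing order:
31^1 ≡ 31
31^2 ≡ 126
31^83 ≡ 1
The smallest such exponent is 83, so the order of 31 is 83.

83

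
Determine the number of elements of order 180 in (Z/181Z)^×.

48

φ(181) = 181 − 1 = 180 = 2^2 · 3^2 · 5.
Since (Z/181Z)^× is cyclic of order 180, the number of elements of order d is φ(d) when d | 180 and 0 otherwise.
180 = 2^2 · 3^2 · 5 divides 180, and φ(180) = 48.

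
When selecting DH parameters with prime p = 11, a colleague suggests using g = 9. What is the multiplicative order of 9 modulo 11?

5

The order of 9 must divide φ(11) = 11 − 1 = 10 = 2 · 5.
Divisors of 10: 1, 2, 5, 10.
Compute 9^d (mod 11) for the divisors d until we hit 1:
9^1 ≡ 9
9^2 ≡ 4
9^5 ≡ 1
So ord_11(9) = 5.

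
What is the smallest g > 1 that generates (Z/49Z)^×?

3

φ(49) = φ(7^2) = 7·(7−1) = 42 = 2 · 3 · 7.
g is a primitive root iff g^(42/q) ≢ 1 (mod 49) for each prime q ∈ {2, 3, 7}.
g = 2: 2^21 ≡ 1 — hits 1, so not a primitive root.
g = 3: 3^21 ≡ 48; 3^14 ≡ 30; 3^6 ≡ 43 — none is 1, so 3 is a primitive root.
Hence the least primitive root of 49 is 3.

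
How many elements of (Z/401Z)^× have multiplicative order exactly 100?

φ(401) = 401 − 1 = 400 = 2^4 · 5^2.
In a cyclic group of order 400, there are φ(d) elements of order d for each divisor d of 400, and zero for non-divisors.
100 = 2^2 · 5^2 divides 400, and φ(100) = 40.

40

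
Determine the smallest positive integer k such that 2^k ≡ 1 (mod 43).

The order of 2 must divide φ(43) = 43 − 1 = 42 = 2 · 3 · 7.
Divisors of 42: 1, 2, 3, 6, 7, 14, 21, 42.
Test each divisor d:
2^1 ≡ 2 (mod 43)
2^2 ≡ 4 (mod 43)
2^3 ≡ 8 (mod 43)
2^6 ≡ 21 (mod 43)
2^7 ≡ 42 (mod 43)
2^14 ≡ 1 (mod 43) ✓
So ord_43(2) = 14.

14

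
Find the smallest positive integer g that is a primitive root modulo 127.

3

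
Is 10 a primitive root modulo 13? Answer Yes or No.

φ(13) = 13 − 1 = 12 = 2^2 · 3.
10 is a primitive root mod 13 iff 10^(φ(13)/q) ≢ 1 for every prime q | φ(13), i.e. q ∈ {2, 3}.
10^6 ≡ 1 (mod 13)  [q = 2: ≡ 1 ✗]
10^4 ≡ 3 (mod 13)  [q = 3: ≢ 1 ✓]
10^6 ≡ 1 shows ord(10) | 6, strictly less than φ(13); not a primitive root.

No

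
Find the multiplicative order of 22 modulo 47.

46

By Lagrange's theorem, ord_47(22) divides φ(47) = 47 − 1 = 46 = 2 · 23.
Divisors of 46: 1, 2, 23, 46.
Evaluate successive powers at the divisors of 46:
22^1 ≡ 22 (mod 47)
22^2 ≡ 14 (mod 47)
22^23 ≡ 46 (mod 47)
22^46 ≡ 1 (mod 47) ✓
Hence ord(22) = 46.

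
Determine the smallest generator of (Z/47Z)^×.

5

φ(47) = 47 − 1 = 46 = 2 · 23.
Test candidates g = 2, 3, … against the prime factors q ∈ {2, 23} of φ(47): g is a generator iff g^(46/q) ≢ 1 for every such q.
g = 2: 2^23 ≡ 1 — hits 1, so not a primitive root.
g = 3: 3^23 ≡ 1 — hits 1, so not a primitive root.
g = 4: 4^23 ≡ 1 — hits 1, so not a primitive root.
g = 5: 5^23 ≡ 46; 5^2 ≡ 25 — none is 1, so 5 is a primitive root.
So 5 is the smallest generator of (Z/47Z)^×.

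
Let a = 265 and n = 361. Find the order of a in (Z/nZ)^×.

38

ord(265) | φ(361) = φ(19^2) = 19·(19−1) = 342 = 2 · 3^2 · 19.
Divisors of 342: 1, 2, 3, 6, 9, 18, 19, 38, 57, 114, 171, 342.
Check 265^d mod 361 for each divisor in increasing order:
265^1 ≡ 265
265^2 ≡ 191
265^3 ≡ 75
265^6 ≡ 210
265^9 ≡ 227
265^18 ≡ 267
265^19 ≡ 360
265^38 ≡ 1
The smallest such exponent is 38, so the order of 265 is 38.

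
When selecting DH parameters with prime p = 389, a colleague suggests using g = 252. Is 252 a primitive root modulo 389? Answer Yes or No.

No

φ(389) = 389 − 1 = 388 = 2^2 · 97.
An element g generates (Z/389Z)^× iff g^(388/q) ≢ 1 (mod 389) for each prime q ∈ {2, 97}.
252^194 ≡ 1 (mod 389)  [q = 2: ≡ 1 ✗]
252^4 ≡ 73 (mod 389)  [q = 97: ≢ 1 ✓]
Since 252^194 ≡ 1, the order of 252 divides 194 < 388, so 252 is not a primitive root.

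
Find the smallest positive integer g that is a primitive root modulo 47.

5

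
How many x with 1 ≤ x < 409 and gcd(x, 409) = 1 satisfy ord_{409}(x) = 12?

4

φ(409) = 409 − 1 = 408 = 2^3 · 3 · 17.
Since (Z/409Z)^× is cyclic of order 408, the number of elements of order d is φ(d) when d | 408 and 0 otherwise.
12 = 2^2 · 3 divides 408, and φ(12) = 4.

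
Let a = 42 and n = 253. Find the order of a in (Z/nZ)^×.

The order of 42 must divide φ(253) = φ(11·23) = (11−1)·(23−1) = 10·22 = 220 = 2^2 · 5 · 11.
Divisors of 220: 1, 2, 4, 5, 10, 11, 20, 22, 44, 55, 110, 220.
Test each divisor d:
42^1 ≡ 42 (mod 253)
42^2 ≡ 246 (mod 253)
42^4 ≡ 49 (mod 253)
42^5 ≡ 34 (mod 253)
42^10 ≡ 144 (mod 253)
42^11 ≡ 229 (mod 253)
42^20 ≡ 243 (mod 253)
42^22 ≡ 70 (mod 253)
42^44 ≡ 93 (mod 253)
42^55 ≡ 45 (mod 253)
42^110 ≡ 1 (mod 253) ✓
So ord_253(42) = 110.

110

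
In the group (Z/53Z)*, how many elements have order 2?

φ(53) = 53 − 1 = 52 = 2^2 · 13.
(Z/53Z)^× is cyclic (|G| = 52); a cyclic group of order m has exactly φ(d) elements of each order d | m, and none otherwise.
2 | 52, and φ(2) = 2 − 1 = 1.

1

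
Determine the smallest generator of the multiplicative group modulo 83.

2

φ(83) = 83 − 1 = 82 = 2 · 41.
g is a primitive root iff g^(82/q) ≢ 1 (mod 83) for each prime q ∈ {2, 41}.
g = 2: 2^41 ≡ 82; 2^2 ≡ 4 — none is 1, so 2 is a primitive root.
So 2 is the smallest generator of (Z/83Z)^×.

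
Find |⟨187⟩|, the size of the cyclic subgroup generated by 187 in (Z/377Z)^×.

28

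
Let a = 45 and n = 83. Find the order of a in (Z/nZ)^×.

82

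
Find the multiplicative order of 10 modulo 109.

108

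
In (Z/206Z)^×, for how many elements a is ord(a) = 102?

32

φ(206) = φ(2)·φ(103) = 1·102 = 102 = 2 · 3 · 17.
In a cyclic group of order 102, there are φ(d) elements of order d for each divisor d of 102, and zero for non-divisors.
102 = 2 · 3 · 17 divides 102, and φ(102) = 32.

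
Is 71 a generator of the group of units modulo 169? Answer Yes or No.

Yes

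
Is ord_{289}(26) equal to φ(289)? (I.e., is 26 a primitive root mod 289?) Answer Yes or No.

φ(289) = φ(17^2) = 17·(17−1) = 272 = 2^4 · 17.
An element g generates (Z/289Z)^× iff g^(272/q) ≢ 1 (mod 289) for each prime q ∈ {2, 17}.
26^136 ≡ 1 (mod 289)  [q = 2: ≡ 1 ✗]
26^16 ≡ 18 (mod 289)  [q = 17: ≢ 1 ✓]
The check at q = 2 fails, so 26 generates a proper subgroup.

No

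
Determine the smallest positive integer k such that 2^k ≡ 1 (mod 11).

ord(2) | φ(11) = 11 − 1 = 10 = 2 · 5.
Divisors of 10: 1, 2, 5, 10.
Compute 2^d (mod 11) for the divisors d until we hit 1:
2^1 ≡ 2
2^2 ≡ 4
2^5 ≡ 10
2^10 ≡ 1
Hence ord(2) = 10.

10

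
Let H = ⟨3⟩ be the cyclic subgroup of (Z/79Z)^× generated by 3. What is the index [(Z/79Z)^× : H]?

1

The order of 3 must divide φ(79) = 79 − 1 = 78 = 2 · 3 · 13.
Divisors of 78: 1, 2, 3, 6, 13, 26, 39, 78.
Compute 3^d (mod 79) for the divisors d until we hit 1:
3^1 ≡ 3 (mod 79)
3^2 ≡ 9 (mod 79)
3^3 ≡ 27 (mod 79)
3^6 ≡ 18 (mod 79)
3^13 ≡ 24 (mod 79)
3^26 ≡ 23 (mod 79)
3^39 ≡ 78 (mod 79)
3^78 ≡ 1 (mod 79) ✓
Thus |⟨3⟩| = ord(3) = 78.
The index is φ(79) / ord(3) = 78 / 78 = 1.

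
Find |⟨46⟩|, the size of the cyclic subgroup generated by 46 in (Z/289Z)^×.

272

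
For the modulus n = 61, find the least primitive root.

2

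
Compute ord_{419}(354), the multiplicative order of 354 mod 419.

Since 354 ∈ (Z/419Z)^×, its order divides φ(419) = 419 − 1 = 418 = 2 · 11 · 19.
Divisors of 418: 1, 2, 11, 19, 22, 38, 209, 418.
Evaluate successive powers at the divisors of 418:
354^1 ≡ 354 (mod 419)
354^2 ≡ 35 (mod 419)
354^11 ≡ 40 (mod 419)
354^19 ≡ 317 (mod 419)
354^22 ≡ 343 (mod 419)
354^38 ≡ 348 (mod 419)
354^209 ≡ 418 (mod 419)
354^418 ≡ 1 (mod 419) ✓
Therefore the multiplicative order of 354 modulo 419 is 418.

418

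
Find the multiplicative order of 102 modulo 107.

The order of 102 must divide φ(107) = 107 − 1 = 106 = 2 · 53.
Divisors of 106: 1, 2, 53, 106.
Evaluate successive powers at the divisors of 106:
102^1 ≡ 102 (mod 107)
102^2 ≡ 25 (mod 107)
102^53 ≡ 1 (mod 107) ✓
The smallest such exponent is 53, so the order of 102 is 53.

53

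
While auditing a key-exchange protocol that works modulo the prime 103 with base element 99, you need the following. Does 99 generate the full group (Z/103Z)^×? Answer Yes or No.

φ(103) = 103 − 1 = 102 = 2 · 3 · 17.
It suffices to check that the order of 99 is not a proper divisor of 102: compute 99^(102/q) for q ∈ {2, 3, 17}.
99^51 ≡ 102 (mod 103)  [q = 2: ≢ 1 ✓]
99^34 ≡ 56 (mod 103)  [q = 3: ≢ 1 ✓]
99^6 ≡ 79 (mod 103)  [q = 17: ≢ 1 ✓]
Every test exponent gives a nontrivial residue, hence 99 generates the full group.

Yes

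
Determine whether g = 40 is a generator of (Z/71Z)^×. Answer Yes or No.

No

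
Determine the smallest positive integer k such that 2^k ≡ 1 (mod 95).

36

Since 2 ∈ (Z/95Z)^×, its order divides φ(95) = φ(5·19) = (5−1)·(19−1) = 4·18 = 72 = 2^3 · 3^2.
Divisors of 72: 1, 2, 3, 4, 6, 8, 9, 12, 18, 24, 36, 72.
Test each divisor d:
2^1 ≡ 2 (mod 95)
2^2 ≡ 4 (mod 95)
2^3 ≡ 8 (mod 95)
2^4 ≡ 16 (mod 95)
2^6 ≡ 64 (mod 95)
2^8 ≡ 66 (mod 95)
2^9 ≡ 37 (mod 95)
2^12 ≡ 11 (mod 95)
2^18 ≡ 39 (mod 95)
2^24 ≡ 26 (mod 95)
2^36 ≡ 1 (mod 95) ✓
Therefore the multiplicative order of 2 modulo 95 is 36.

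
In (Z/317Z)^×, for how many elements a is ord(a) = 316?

φ(317) = 317 − 1 = 316 = 2^2 · 79.
(Z/317Z)^× is cyclic (|G| = 316); a cyclic group of order m has exactly φ(d) elements of each order d | m, and none otherwise.
316 = 2^2 · 79 divides 316, and φ(316) = 156.

156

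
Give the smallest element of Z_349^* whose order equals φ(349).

2

φ(349) = 349 − 1 = 348 = 2^2 · 3 · 29.
Test candidates g = 2, 3, … against the prime factors q ∈ {2, 3, 29} of φ(349): g is a generator iff g^(348/q) ≢ 1 for every such q.
g = 2: 2^174 ≡ 348; 2^116 ≡ 226; 2^12 ≡ 257 — none is 1, so 2 is a primitive root.
The smallest primitive root modulo 349 is 2.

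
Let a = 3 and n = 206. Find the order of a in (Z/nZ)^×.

34

By Lagrange's theorem, ord_206(3) divides φ(206) = φ(2)·φ(103) = 1·102 = 102 = 2 · 3 · 17.
Divisors of 102: 1, 2, 3, 6, 17, 34, 51, 102.
Compute 3^d (mod 206) for the divisors d until we hit 1:
3^1 ≡ 3 (mod 206)
3^2 ≡ 9 (mod 206)
3^3 ≡ 27 (mod 206)
3^6 ≡ 111 (mod 206)
3^17 ≡ 205 (mod 206)
3^34 ≡ 1 (mod 206) ✓
Hence ord(3) = 34.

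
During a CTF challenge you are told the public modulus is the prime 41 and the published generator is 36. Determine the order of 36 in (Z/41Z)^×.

20

ord(36) | φ(41) = 41 − 1 = 40 = 2^3 · 5.
Divisors of 40: 1, 2, 4, 5, 8, 10, 20, 40.
Test each divisor d:
36^1 ≡ 36
36^2 ≡ 25
36^4 ≡ 10
36^5 ≡ 32
36^8 ≡ 18
36^10 ≡ 40
36^20 ≡ 1
So ord_41(36) = 20.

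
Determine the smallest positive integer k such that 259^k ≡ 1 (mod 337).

168

The order of 259 must divide φ(337) = 337 − 1 = 336 = 2^4 · 3 · 7.
Divisors of 336: 1, 2, 3, 4, 6, 7, 8, 12, 14, 16, 21, 24, 28, 42, 48, 56, 84, 112, 168, 336.
Test each divisor d:
259^1 ≡ 259
259^2 ≡ 18
259^3 ≡ 281
259^4 ≡ 324
259^6 ≡ 103
259^7 ≡ 54
259^8 ≡ 169
259^12 ≡ 162
259^14 ≡ 220
259^16 ≡ 253
259^21 ≡ 85
259^24 ≡ 295
259^28 ≡ 209
259^42 ≡ 148
259^48 ≡ 79
259^56 ≡ 208
259^84 ≡ 336
259^112 ≡ 128
259^168 ≡ 1
Therefore the multiplicative order of 259 modulo 337 is 168.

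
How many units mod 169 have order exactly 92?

0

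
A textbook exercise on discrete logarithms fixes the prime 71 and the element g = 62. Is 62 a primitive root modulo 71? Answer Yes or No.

φ(71) = 71 − 1 = 70 = 2 · 5 · 7.
It suffices to check that the order of 62 is not a proper divisor of 70: compute 62^(70/q) for q ∈ {2, 5, 7}.
62^35 ≡ 70 (mod 71)  [q = 2: ≢ 1 ✓]
62^14 ≡ 5 (mod 71)  [q = 5: ≢ 1 ✓]
62^10 ≡ 32 (mod 71)  [q = 7: ≢ 1 ✓]
None equal 1, so ord_71(62) = 70: 62 is a primitive root.

Yes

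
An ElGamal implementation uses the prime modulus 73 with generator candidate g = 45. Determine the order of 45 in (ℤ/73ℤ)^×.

72

ord(45) | φ(73) = 73 − 1 = 72 = 2^3 · 3^2.
Divisors of 72: 1, 2, 3, 4, 6, 8, 9, 12, 18, 24, 36, 72.
Compute 45^d (mod 73) for the divisors d until we hit 1:
45^1 ≡ 45 (mod 73)
45^2 ≡ 54 (mod 73)
45^3 ≡ 21 (mod 73)
45^4 ≡ 69 (mod 73)
45^6 ≡ 3 (mod 73)
45^8 ≡ 16 (mod 73)
45^9 ≡ 63 (mod 73)
45^12 ≡ 9 (mod 73)
45^18 ≡ 27 (mod 73)
45^24 ≡ 8 (mod 73)
45^36 ≡ 72 (mod 73)
45^72 ≡ 1 (mod 73) ✓
Hence ord(45) = 72.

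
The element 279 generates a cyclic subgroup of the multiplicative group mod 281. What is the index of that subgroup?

8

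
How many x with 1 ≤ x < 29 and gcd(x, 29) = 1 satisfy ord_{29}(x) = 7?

φ(29) = 29 − 1 = 28 = 2^2 · 7.
(Z/29Z)^× is cyclic (|G| = 28); a cyclic group of order m has exactly φ(d) elements of each order d | m, and none otherwise.
7 | 28, and φ(7) = 7 − 1 = 6.

6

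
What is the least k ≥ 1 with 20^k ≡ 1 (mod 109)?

54

Since 20 ∈ (Z/109Z)^×, its order divides φ(109) = 109 − 1 = 108 = 2^2 · 3^3.
Divisors of 108: 1, 2, 3, 4, 6, 9, 12, 18, 27, 36, 54, 108.
Check 20^d mod 109 for each divisor in increasing order:
20^1 ≡ 20 (mod 109)
20^2 ≡ 73 (mod 109)
20^3 ≡ 43 (mod 109)
20^4 ≡ 97 (mod 109)
20^6 ≡ 105 (mod 109)
20^9 ≡ 46 (mod 109)
20^12 ≡ 16 (mod 109)
20^18 ≡ 45 (mod 109)
20^27 ≡ 108 (mod 109)
20^36 ≡ 63 (mod 109)
20^54 ≡ 1 (mod 109) ✓
Therefore the multiplicative order of 20 modulo 109 is 54.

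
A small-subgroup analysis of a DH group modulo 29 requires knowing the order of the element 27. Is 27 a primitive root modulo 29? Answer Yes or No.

Yes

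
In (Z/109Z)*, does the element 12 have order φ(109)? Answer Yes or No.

φ(109) = 109 − 1 = 108 = 2^2 · 3^3.
It suffices to check that the order of 12 is not a proper divisor of 108: compute 12^(108/q) for q ∈ {2, 3}.
12^54 ≡ 1 (mod 109)  [q = 2: ≡ 1 ✗]
12^36 ≡ 63 (mod 109)  [q = 3: ≢ 1 ✓]
Since 12^54 ≡ 1, the order of 12 divides 54 < 108, so 12 is not a primitive root.

No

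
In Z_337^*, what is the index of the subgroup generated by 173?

By Lagrange's theorem, ord_337(173) divides φ(337) = 337 − 1 = 336 = 2^4 · 3 · 7.
Divisors of 336: 1, 2, 3, 4, 6, 7, 8, 12, 14, 16, 21, 24, 28, 42, 48, 56, 84, 112, 168, 336.
Evaluate successive powers at the divisors of 336:
173^1 ≡ 173 (mod 337)
173^2 ≡ 273 (mod 337)
173^3 ≡ 49 (mod 337)
173^4 ≡ 52 (mod 337)
173^6 ≡ 42 (mod 337)
173^7 ≡ 189 (mod 337)
173^8 ≡ 8 (mod 337)
173^12 ≡ 79 (mod 337)
173^14 ≡ 336 (mod 337)
173^16 ≡ 64 (mod 337)
173^21 ≡ 148 (mod 337)
173^24 ≡ 175 (mod 337)
173^28 ≡ 1 (mod 337) ✓
Thus |⟨173⟩| = ord(173) = 28.
[(Z/337Z)^× : ⟨173⟩] = 336/28 = 12.

12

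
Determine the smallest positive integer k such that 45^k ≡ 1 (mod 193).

ord(45) | φ(193) = 193 − 1 = 192 = 2^6 · 3.
Divisors of 192: 1, 2, 3, 4, 6, 8, 12, 16, 24, 32, 48, 64, 96, 192.
Compute 45^d (mod 193) for the divisors d until we hit 1:
45^1 ≡ 45
45^2 ≡ 95
45^3 ≡ 29
45^4 ≡ 147
45^6 ≡ 69
45^8 ≡ 186
45^12 ≡ 129
45^16 ≡ 49
45^24 ≡ 43
45^32 ≡ 85
45^48 ≡ 112
45^64 ≡ 84
45^96 ≡ 192
45^192 ≡ 1
Therefore the multiplicative order of 45 modulo 193 is 192.

192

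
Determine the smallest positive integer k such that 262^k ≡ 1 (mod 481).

Since 262 ∈ (Z/481Z)^×, its order divides φ(481) = φ(13·37) = (13−1)·(37−1) = 12·36 = 432 = 2^4 · 3^3.
Divisors of 432: 1, 2, 3, 4, 6, 8, 9, 12, 16, 18, 24, 27, 36, 48, 54, 72, 108, 144, 216, 432.
Check 262^d mod 481 for each divisor in increasing order:
262^1 ≡ 262 (mod 481)
262^2 ≡ 342 (mod 481)
262^3 ≡ 138 (mod 481)
262^4 ≡ 81 (mod 481)
262^6 ≡ 285 (mod 481)
262^8 ≡ 308 (mod 481)
262^9 ≡ 369 (mod 481)
262^12 ≡ 417 (mod 481)
262^16 ≡ 107 (mod 481)
262^18 ≡ 38 (mod 481)
262^24 ≡ 248 (mod 481)
262^27 ≡ 73 (mod 481)
262^36 ≡ 1 (mod 481) ✓
Hence ord(262) = 36.

36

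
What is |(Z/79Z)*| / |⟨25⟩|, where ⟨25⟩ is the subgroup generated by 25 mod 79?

2

The order of 25 must divide φ(79) = 79 − 1 = 78 = 2 · 3 · 13.
Divisors of 78: 1, 2, 3, 6, 13, 26, 39, 78.
Compute 25^d (mod 79) for the divisors d until we hit 1:
25^1 ≡ 25 (mod 79)
25^2 ≡ 72 (mod 79)
25^3 ≡ 62 (mod 79)
25^6 ≡ 52 (mod 79)
25^13 ≡ 55 (mod 79)
25^26 ≡ 23 (mod 79)
25^39 ≡ 1 (mod 79) ✓
So ord_79(25) = 39, hence |⟨25⟩| = 39.
[(Z/79Z)^× : ⟨25⟩] = 78/39 = 2.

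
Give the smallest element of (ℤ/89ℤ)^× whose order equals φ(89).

3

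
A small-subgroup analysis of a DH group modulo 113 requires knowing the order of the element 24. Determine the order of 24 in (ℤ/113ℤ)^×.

The order of 24 must divide φ(113) = 113 − 1 = 112 = 2^4 · 7.
Divisors of 112: 1, 2, 4, 7, 8, 14, 16, 28, 56, 112.
Evaluate successive powers at the divisors of 112:
24^1 ≡ 24 (mod 113)
24^2 ≡ 11 (mod 113)
24^4 ≡ 8 (mod 113)
24^7 ≡ 78 (mod 113)
24^8 ≡ 64 (mod 113)
24^14 ≡ 95 (mod 113)
24^16 ≡ 28 (mod 113)
24^28 ≡ 98 (mod 113)
24^56 ≡ 112 (mod 113)
24^112 ≡ 1 (mod 113) ✓
Therefore the multiplicative order of 24 modulo 113 is 112.

112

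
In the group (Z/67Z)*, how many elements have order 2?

1

φ(67) = 67 − 1 = 66 = 2 · 3 · 11.
(Z/67Z)^× is cyclic (|G| = 66); a cyclic group of order m has exactly φ(d) elements of each order d | m, and none otherwise.
2 | 66, and φ(2) = 2 − 1 = 1.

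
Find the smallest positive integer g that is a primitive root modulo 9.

φ(9) = φ(3^2) = 3·(3−1) = 6 = 2 · 3.
Test candidates g = 2, 3, … against the prime factors q ∈ {2, 3} of φ(9): g is a generator iff g^(6/q) ≢ 1 for every such q.
g = 2: 2^3 ≡ 8; 2^2 ≡ 4 — none is 1, so 2 is a primitive root.
Hence the least primitive root of 9 is 2.

2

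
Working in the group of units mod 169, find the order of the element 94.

39

ord(94) | φ(169) = φ(13^2) = 13·(13−1) = 156 = 2^2 · 3 · 13.
Divisors of 156: 1, 2, 3, 4, 6, 12, 13, 26, 39, 52, 78, 156.
Compute 94^d (mod 169) for the divisors d until we hit 1:
94^1 ≡ 94
94^2 ≡ 48
94^3 ≡ 118
94^4 ≡ 107
94^6 ≡ 66
94^12 ≡ 131
94^13 ≡ 146
94^26 ≡ 22
94^39 ≡ 1
The smallest such exponent is 39, so the order of 94 is 39.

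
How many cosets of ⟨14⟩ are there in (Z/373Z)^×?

1

By Lagrange's theorem, ord_373(14) divides φ(373) = 373 − 1 = 372 = 2^2 · 3 · 31.
Divisors of 372: 1, 2, 3, 4, 6, 12, 31, 62, 93, 124, 186, 372.
Test each divisor d:
14^1 ≡ 14 (mod 373)
14^2 ≡ 196 (mod 373)
14^3 ≡ 133 (mod 373)
14^4 ≡ 370 (mod 373)
14^6 ≡ 158 (mod 373)
14^12 ≡ 346 (mod 373)
14^31 ≡ 69 (mod 373)
14^62 ≡ 285 (mod 373)
14^93 ≡ 269 (mod 373)
14^124 ≡ 284 (mod 373)
14^186 ≡ 372 (mod 373)
14^372 ≡ 1 (mod 373) ✓
Thus |⟨14⟩| = ord(14) = 372.
[(Z/373Z)^× : ⟨14⟩] = 372/372 = 1.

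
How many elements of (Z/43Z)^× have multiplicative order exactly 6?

2

φ(43) = 43 − 1 = 42 = 2 · 3 · 7.
In a cyclic group of order 42, there are φ(d) elements of order d for each divisor d of 42, and zero for non-divisors.
6 = 2 · 3 divides 42, and φ(6) = 2.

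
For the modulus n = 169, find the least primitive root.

2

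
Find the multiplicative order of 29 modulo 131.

130

By Lagrange's theorem, ord_131(29) divides φ(131) = 131 − 1 = 130 = 2 · 5 · 13.
Divisors of 130: 1, 2, 5, 10, 13, 26, 65, 130.
Check 29^d mod 131 for each divisor in increasing order:
29^1 ≡ 29 (mod 131)
29^2 ≡ 55 (mod 131)
29^5 ≡ 86 (mod 131)
29^10 ≡ 60 (mod 131)
29^13 ≡ 70 (mod 131)
29^26 ≡ 53 (mod 131)
29^65 ≡ 130 (mod 131)
29^130 ≡ 1 (mod 131) ✓
The smallest such exponent is 130, so the order of 29 is 130.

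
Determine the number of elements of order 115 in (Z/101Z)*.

0

φ(101) = 101 − 1 = 100 = 2^2 · 5^2.
In a cyclic group of order 100, there are φ(d) elements of order d for each divisor d of 100, and zero for non-divisors.
Since 115 ∤ 100, the count is 0.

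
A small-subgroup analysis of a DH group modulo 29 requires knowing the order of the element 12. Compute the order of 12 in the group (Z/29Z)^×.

Since 12 ∈ (Z/29Z)^×, its order divides φ(29) = 29 − 1 = 28 = 2^2 · 7.
Divisors of 28: 1, 2, 4, 7, 14, 28.
Check 12^d mod 29 for each divisor in increasing order:
12^1 ≡ 12
12^2 ≡ 28
12^4 ≡ 1
The smallest such exponent is 4, so the order of 12 is 4.

4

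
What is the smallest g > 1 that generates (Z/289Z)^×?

φ(289) = φ(17^2) = 17·(17−1) = 272 = 2^4 · 17.
Test candidates g = 2, 3, … against the prime factors q ∈ {2, 17} of φ(289): g is a generator iff g^(272/q) ≢ 1 for every such q.
g = 2: 2^136 ≡ 1 — hits 1, so not a primitive root.
g = 3: 3^136 ≡ 288; 3^16 ≡ 171 — none is 1, so 3 is a primitive root.
So 3 is the smallest generator of (Z/289Z)^×.

3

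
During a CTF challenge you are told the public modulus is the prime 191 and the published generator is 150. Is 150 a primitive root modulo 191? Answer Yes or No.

No

φ(191) = 191 − 1 = 190 = 2 · 5 · 19.
It suffices to check that the order of 150 is not a proper divisor of 190: compute 150^(190/q) for q ∈ {2, 5, 19}.
150^95 ≡ 1 (mod 191)  [q = 2: ≡ 1 ✗]
150^38 ≡ 1 (mod 191)  [q = 5: ≡ 1 ✗]
150^10 ≡ 36 (mod 191)  [q = 19: ≢ 1 ✓]
150^95 ≡ 1 shows ord(150) | 95, strictly less than φ(191); not a primitive root.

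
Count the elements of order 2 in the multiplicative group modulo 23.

φ(23) = 23 − 1 = 22 = 2 · 11.
Since (Z/23Z)^× is cyclic of order 22, the number of elements of order d is φ(d) when d | 22 and 0 otherwise.
2 | 22, and φ(2) = 2 − 1 = 1.

1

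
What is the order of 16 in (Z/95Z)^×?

Since 16 ∈ (Z/95Z)^×, its order divides φ(95) = φ(5·19) = (5−1)·(19−1) = 4·18 = 72 = 2^3 · 3^2.
Divisors of 72: 1, 2, 3, 4, 6, 8, 9, 12, 18, 24, 36, 72.
Check 16^d mod 95 for each divisor in increasing order:
16^1 ≡ 16
16^2 ≡ 66
16^3 ≡ 11
16^4 ≡ 81
16^6 ≡ 26
16^8 ≡ 6
16^9 ≡ 1
Therefore the multiplicative order of 16 modulo 95 is 9.

9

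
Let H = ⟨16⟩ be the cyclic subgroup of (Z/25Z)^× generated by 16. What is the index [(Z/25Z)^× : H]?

4

The order of 16 must divide φ(25) = φ(5^2) = 5·(5−1) = 20 = 2^2 · 5.
Divisors of 20: 1, 2, 4, 5, 10, 20.
Evaluate successive powers at the divisors of 20:
16^1 ≡ 16 (mod 25)
16^2 ≡ 6 (mod 25)
16^4 ≡ 11 (mod 25)
16^5 ≡ 1 (mod 25) ✓
So ord_25(16) = 5, hence |⟨16⟩| = 5.
[(Z/25Z)^× : ⟨16⟩] = 20/5 = 4.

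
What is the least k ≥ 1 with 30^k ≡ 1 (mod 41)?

40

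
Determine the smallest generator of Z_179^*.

2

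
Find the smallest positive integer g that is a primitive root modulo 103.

5

φ(103) = 103 − 1 = 102 = 2 · 3 · 17.
Test candidates g = 2, 3, … against the prime factors q ∈ {2, 3, 17} of φ(103): g is a generator iff g^(102/q) ≢ 1 for every such q.
g = 2: 2^51 ≡ 1 — hits 1, so not a primitive root.
g = 3: 3^51 ≡ 102; 3^34 ≡ 1 — hits 1, so not a primitive root.
g = 4: 4^51 ≡ 1 — hits 1, so not a primitive root.
g = 5: 5^51 ≡ 102; 5^34 ≡ 56; 5^6 ≡ 72 — none is 1, so 5 is a primitive root.
So 5 is the smallest generator of (Z/103Z)^×.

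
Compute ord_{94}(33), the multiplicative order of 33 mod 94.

46

By Lagrange's theorem, ord_94(33) divides φ(94) = φ(2)·φ(47) = 1·46 = 46 = 2 · 23.
Divisors of 46: 1, 2, 23, 46.
Test each divisor d:
33^1 ≡ 33 (mod 94)
33^2 ≡ 55 (mod 94)
33^23 ≡ 93 (mod 94)
33^46 ≡ 1 (mod 94) ✓
Therefore the multiplicative order of 33 modulo 94 is 46.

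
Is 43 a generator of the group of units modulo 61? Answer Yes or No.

φ(61) = 61 − 1 = 60 = 2^2 · 3 · 5.
It suffices to check that the order of 43 is not a proper divisor of 60: compute 43^(60/q) for q ∈ {2, 3, 5}.
43^30 ≡ 60 (mod 61)  [q = 2: ≢ 1 ✓]
43^20 ≡ 47 (mod 61)  [q = 3: ≢ 1 ✓]
43^12 ≡ 58 (mod 61)  [q = 5: ≢ 1 ✓]
None equal 1, so ord_61(43) = 60: 43 is a primitive root.

Yes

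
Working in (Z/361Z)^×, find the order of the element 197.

57

ord(197) | φ(361) = φ(19^2) = 19·(19−1) = 342 = 2 · 3^2 · 19.
Divisors of 342: 1, 2, 3, 6, 9, 18, 19, 38, 57, 114, 171, 342.
Check 197^d mod 361 for each divisor in increasing order:
197^1 ≡ 197 (mod 361)
197^2 ≡ 182 (mod 361)
197^3 ≡ 115 (mod 361)
197^6 ≡ 229 (mod 361)
197^9 ≡ 343 (mod 361)
197^18 ≡ 324 (mod 361)
197^19 ≡ 292 (mod 361)
197^38 ≡ 68 (mod 361)
197^57 ≡ 1 (mod 361) ✓
So ord_361(197) = 57.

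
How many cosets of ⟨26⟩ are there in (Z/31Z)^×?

The order of 26 must divide φ(31) = 31 − 1 = 30 = 2 · 3 · 5.
Divisors of 30: 1, 2, 3, 5, 6, 10, 15, 30.
Check 26^d mod 31 for each divisor in increasing order:
26^1 ≡ 26 (mod 31)
26^2 ≡ 25 (mod 31)
26^3 ≡ 30 (mod 31)
26^5 ≡ 6 (mod 31)
26^6 ≡ 1 (mod 31) ✓
So ord_31(26) = 6, hence |⟨26⟩| = 6.
The index is φ(31) / ord(26) = 30 / 6 = 5.

5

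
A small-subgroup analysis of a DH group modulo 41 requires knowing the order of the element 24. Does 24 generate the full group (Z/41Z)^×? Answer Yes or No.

φ(41) = 41 − 1 = 40 = 2^3 · 5.
An element g generates (Z/41Z)^× iff g^(40/q) ≢ 1 (mod 41) for each prime q ∈ {2, 5}.
24^20 ≡ 40 (mod 41)  [q = 2: ≢ 1 ✓]
24^8 ≡ 16 (mod 41)  [q = 5: ≢ 1 ✓]
Every test exponent gives a nontrivial residue, hence 24 generates the full group.

Yes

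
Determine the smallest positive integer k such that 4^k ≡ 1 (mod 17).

4

By Lagrange's theorem, ord_17(4) divides φ(17) = 17 − 1 = 16 = 2^4.
Divisors of 16: 1, 2, 4, 8, 16.
Check 4^d mod 17 for each divisor in increasing order:
4^1 ≡ 4 (mod 17)
4^2 ≡ 16 (mod 17)
4^4 ≡ 1 (mod 17) ✓
The smallest such exponent is 4, so the order of 4 is 4.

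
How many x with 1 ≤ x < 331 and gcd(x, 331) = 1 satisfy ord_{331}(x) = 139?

0

φ(331) = 331 − 1 = 330 = 2 · 3 · 5 · 11.
In a cyclic group of order 330, there are φ(d) elements of order d for each divisor d of 330, and zero for non-divisors.
Since 139 ∤ 330, the count is 0.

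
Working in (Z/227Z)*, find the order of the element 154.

226

Since 154 ∈ (Z/227Z)^×, its order divides φ(227) = 227 − 1 = 226 = 2 · 113.
Divisors of 226: 1, 2, 113, 226.
Evaluate successive powers at the divisors of 226:
154^1 ≡ 154
154^2 ≡ 108
154^113 ≡ 226
154^226 ≡ 1
The smallest such exponent is 226, so the order of 154 is 226.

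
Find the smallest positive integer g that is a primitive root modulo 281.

3

φ(281) = 281 − 1 = 280 = 2^3 · 5 · 7.
Test candidates g = 2, 3, … against the prime factors q ∈ {2, 5, 7} of φ(281): g is a generator iff g^(280/q) ≢ 1 for every such q.
g = 2: 2^140 ≡ 1 — hits 1, so not a primitive root.
g = 3: 3^140 ≡ 280; 3^56 ≡ 86; 3^40 ≡ 249 — none is 1, so 3 is a primitive root.
So 3 is the smallest generator of (Z/281Z)^×.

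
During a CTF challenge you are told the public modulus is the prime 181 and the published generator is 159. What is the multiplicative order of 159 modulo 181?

20

Since 159 ∈ (Z/181Z)^×, its order divides φ(181) = 181 − 1 = 180 = 2^2 · 3^2 · 5.
Divisors of 180: 1, 2, 3, 4, 5, 6, 9, 10, 12, 15, 18, 20, 30, 36, 45, 60, 90, 180.
Check 159^d mod 181 for each divisor in increasing order:
159^1 ≡ 159 (mod 181)
159^2 ≡ 122 (mod 181)
159^3 ≡ 31 (mod 181)
159^4 ≡ 42 (mod 181)
159^5 ≡ 162 (mod 181)
159^6 ≡ 56 (mod 181)
159^9 ≡ 107 (mod 181)
159^10 ≡ 180 (mod 181)
159^12 ≡ 59 (mod 181)
159^15 ≡ 19 (mod 181)
159^18 ≡ 46 (mod 181)
159^20 ≡ 1 (mod 181) ✓
Hence ord(159) = 20.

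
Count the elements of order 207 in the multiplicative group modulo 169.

φ(169) = φ(13^2) = 13·(13−1) = 156 = 2^2 · 3 · 13.
In a cyclic group of order 156, there are φ(d) elements of order d for each divisor d of 156, and zero for non-divisors.
207 does not divide 156, so no element of (Z/169Z)^× has order 207.

0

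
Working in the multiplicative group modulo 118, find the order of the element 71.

The order of 71 must divide φ(118) = φ(2)·φ(59) = 1·58 = 58 = 2 · 29.
Divisors of 58: 1, 2, 29, 58.
Test each divisor d:
71^1 ≡ 71 (mod 118)
71^2 ≡ 85 (mod 118)
71^29 ≡ 1 (mod 118) ✓
Hence ord(71) = 29.

29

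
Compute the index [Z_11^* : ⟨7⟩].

ord(7) | φ(11) = 11 − 1 = 10 = 2 · 5.
Divisors of 10: 1, 2, 5, 10.
Compute 7^d (mod 11) for the divisors d until we hit 1:
7^1 ≡ 7 (mod 11)
7^2 ≡ 5 (mod 11)
7^5 ≡ 10 (mod 11)
7^10 ≡ 1 (mod 11) ✓
So ord_11(7) = 10, hence |⟨7⟩| = 10.
Index = |(Z/11Z)^×| / |⟨7⟩| = 10 / 10 = 1.

1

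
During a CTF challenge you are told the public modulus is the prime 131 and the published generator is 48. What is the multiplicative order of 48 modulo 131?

65

ord(48) | φ(131) = 131 − 1 = 130 = 2 · 5 · 13.
Divisors of 130: 1, 2, 5, 10, 13, 26, 65, 130.
Evaluate successive powers at the divisors of 130:
48^1 ≡ 48 (mod 131)
48^2 ≡ 77 (mod 131)
48^5 ≡ 60 (mod 131)
48^10 ≡ 63 (mod 131)
48^13 ≡ 61 (mod 131)
48^26 ≡ 53 (mod 131)
48^65 ≡ 1 (mod 131) ✓
The smallest such exponent is 65, so the order of 48 is 65.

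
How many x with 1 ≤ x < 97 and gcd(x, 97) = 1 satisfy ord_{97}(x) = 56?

φ(97) = 97 − 1 = 96 = 2^5 · 3.
(Z/97Z)^× is cyclic (|G| = 96); a cyclic group of order m has exactly φ(d) elements of each order d | m, and none otherwise.
Here 96 is not a multiple of 56, so there are no elements of order 56.

0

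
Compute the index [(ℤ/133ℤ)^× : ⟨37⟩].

The order of 37 must divide φ(133) = φ(7·19) = (7−1)·(19−1) = 6·18 = 108 = 2^2 · 3^3.
Divisors of 108: 1, 2, 3, 4, 6, 9, 12, 18, 27, 36, 54, 108.
Evaluate successive powers at the divisors of 108:
37^1 ≡ 37 (mod 133)
37^2 ≡ 39 (mod 133)
37^3 ≡ 113 (mod 133)
37^4 ≡ 58 (mod 133)
37^6 ≡ 1 (mod 133) ✓
Thus |⟨37⟩| = ord(37) = 6.
Index = |(Z/133Z)^×| / |⟨37⟩| = 108 / 6 = 18.

18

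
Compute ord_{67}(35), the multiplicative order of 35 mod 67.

33

The order of 35 must divide φ(67) = 67 − 1 = 66 = 2 · 3 · 11.
Divisors of 66: 1, 2, 3, 6, 11, 22, 33, 66.
Evaluate successive powers at the divisors of 66:
35^1 ≡ 35 (mod 67)
35^2 ≡ 19 (mod 67)
35^3 ≡ 62 (mod 67)
35^6 ≡ 25 (mod 67)
35^11 ≡ 37 (mod 67)
35^22 ≡ 29 (mod 67)
35^33 ≡ 1 (mod 67) ✓
Hence ord(35) = 33.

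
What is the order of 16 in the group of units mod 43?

7

ord(16) | φ(43) = 43 − 1 = 42 = 2 · 3 · 7.
Divisors of 42: 1, 2, 3, 6, 7, 14, 21, 42.
Evaluate successive powers at the divisors of 42:
16^1 ≡ 16 (mod 43)
16^2 ≡ 41 (mod 43)
16^3 ≡ 11 (mod 43)
16^6 ≡ 35 (mod 43)
16^7 ≡ 1 (mod 43) ✓
Therefore the multiplicative order of 16 modulo 43 is 7.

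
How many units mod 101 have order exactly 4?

2

φ(101) = 101 − 1 = 100 = 2^2 · 5^2.
In a cyclic group of order 100, there are φ(d) elements of order d for each divisor d of 100, and zero for non-divisors.
4 = 2^2 divides 100, and φ(4) = 2.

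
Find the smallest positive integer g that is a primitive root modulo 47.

φ(47) = 47 − 1 = 46 = 2 · 23.
Test candidates g = 2, 3, … against the prime factors q ∈ {2, 23} of φ(47): g is a generator iff g^(46/q) ≢ 1 for every such q.
g = 2: 2^23 ≡ 1 — hits 1, so not a primitive root.
g = 3: 3^23 ≡ 1 — hits 1, so not a primitive root.
g = 4: 4^23 ≡ 1 — hits 1, so not a primitive root.
g = 5: 5^23 ≡ 46; 5^2 ≡ 25 — none is 1, so 5 is a primitive root.
So 5 is the smallest generator of (Z/47Z)^×.

5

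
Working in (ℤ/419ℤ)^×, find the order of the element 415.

418

By Lagrange's theorem, ord_419(415) divides φ(419) = 419 − 1 = 418 = 2 · 11 · 19.
Divisors of 418: 1, 2, 11, 19, 22, 38, 209, 418.
Compute 415^d (mod 419) for the divisors d until we hit 1:
415^1 ≡ 415 (mod 419)
415^2 ≡ 16 (mod 419)
415^11 ≡ 305 (mod 419)
415^19 ≡ 85 (mod 419)
415^22 ≡ 7 (mod 419)
415^38 ≡ 102 (mod 419)
415^209 ≡ 418 (mod 419)
415^418 ≡ 1 (mod 419) ✓
Hence ord(415) = 418.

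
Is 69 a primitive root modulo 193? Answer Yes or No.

φ(193) = 193 − 1 = 192 = 2^6 · 3.
69 is a primitive root mod 193 iff 69^(φ(193)/q) ≢ 1 for every prime q | φ(193), i.e. q ∈ {2, 3}.
69^96 ≡ 1 (mod 193)  [q = 2: ≡ 1 ✗]
69^64 ≡ 1 (mod 193)  [q = 3: ≡ 1 ✗]
Since 69^96 ≡ 1, the order of 69 divides 96 < 192, so 69 is not a primitive root.

No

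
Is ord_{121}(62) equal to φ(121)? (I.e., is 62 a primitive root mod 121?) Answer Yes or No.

φ(121) = φ(11^2) = 11·(11−1) = 110 = 2 · 5 · 11.
An element g generates (Z/121Z)^× iff g^(110/q) ≢ 1 (mod 121) for each prime q ∈ {2, 5, 11}.
62^55 ≡ 120 (mod 121)  [q = 2: ≢ 1 ✓]
62^22 ≡ 27 (mod 121)  [q = 5: ≢ 1 ✓]
62^10 ≡ 67 (mod 121)  [q = 11: ≢ 1 ✓]
Every test exponent gives a nontrivial residue, hence 62 generates the full group.

Yes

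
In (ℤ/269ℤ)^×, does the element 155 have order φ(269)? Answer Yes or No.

φ(269) = 269 − 1 = 268 = 2^2 · 67.
155 is a primitive root mod 269 iff 155^(φ(269)/q) ≢ 1 for every prime q | φ(269), i.e. q ∈ {2, 67}.
155^134 ≡ 268 (mod 269)  [q = 2: ≢ 1 ✓]
155^4 ≡ 62 (mod 269)  [q = 67: ≢ 1 ✓]
All checks pass, so 155 has order 268 and is a primitive root modulo 269.

Yes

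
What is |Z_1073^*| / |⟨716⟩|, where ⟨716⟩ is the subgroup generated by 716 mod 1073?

4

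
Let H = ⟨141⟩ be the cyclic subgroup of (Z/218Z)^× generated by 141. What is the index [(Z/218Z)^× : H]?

3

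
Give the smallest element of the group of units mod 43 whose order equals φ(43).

φ(43) = 43 − 1 = 42 = 2 · 3 · 7.
Test candidates g = 2, 3, … against the prime factors q ∈ {2, 3, 7} of φ(43): g is a generator iff g^(42/q) ≢ 1 for every such q.
g = 2: 2^21 ≡ 42; 2^14 ≡ 1 — hits 1, so not a primitive root.
g = 3: 3^21 ≡ 42; 3^14 ≡ 36; 3^6 ≡ 41 — none is 1, so 3 is a primitive root.
So 3 is the smallest generator of (Z/43Z)^×.

3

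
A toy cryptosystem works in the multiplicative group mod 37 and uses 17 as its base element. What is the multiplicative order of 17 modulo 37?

ord(17) | φ(37) = 37 − 1 = 36 = 2^2 · 3^2.
Divisors of 36: 1, 2, 3, 4, 6, 9, 12, 18, 36.
Test each divisor d:
17^1 ≡ 17
17^2 ≡ 30
17^3 ≡ 29
17^4 ≡ 12
17^6 ≡ 27
17^9 ≡ 6
17^12 ≡ 26
17^18 ≡ 36
17^36 ≡ 1
The smallest such exponent is 36, so the order of 17 is 36.

36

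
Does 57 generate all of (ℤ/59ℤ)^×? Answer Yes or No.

No

φ(59) = 59 − 1 = 58 = 2 · 29.
An element g generates (Z/59Z)^× iff g^(58/q) ≢ 1 (mod 59) for each prime q ∈ {2, 29}.
57^29 ≡ 1 (mod 59)  [q = 2: ≡ 1 ✗]
57^2 ≡ 4 (mod 59)  [q = 29: ≢ 1 ✓]
Since 57^29 ≡ 1, the order of 57 divides 29 < 58, so 57 is not a primitive root.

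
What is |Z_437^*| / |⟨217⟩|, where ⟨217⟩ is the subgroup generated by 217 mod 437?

By Lagrange's theorem, ord_437(217) divides φ(437) = φ(19·23) = (19−1)·(23−1) = 18·22 = 396 = 2^2 · 3^2 · 11.
Divisors of 396: 1, 2, 3, 4, 6, 9, 11, 12, 18, 22, 33, 36, 44, 66, 99, 132, 198, 396.
Check 217^d mod 437 for each divisor in increasing order:
217^1 ≡ 217
217^2 ≡ 330
217^3 ≡ 379
217^4 ≡ 87
217^6 ≡ 305
217^9 ≡ 227
217^11 ≡ 183
217^12 ≡ 381
217^18 ≡ 400
217^22 ≡ 277
217^33 ≡ 436
217^36 ≡ 58
217^44 ≡ 254
217^66 ≡ 1
So ord_437(217) = 66, hence |⟨217⟩| = 66.
Index = |(Z/437Z)^×| / |⟨217⟩| = 396 / 66 = 6.

6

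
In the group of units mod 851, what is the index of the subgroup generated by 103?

The order of 103 must divide φ(851) = φ(23·37) = (23−1)·(37−1) = 22·36 = 792 = 2^3 · 3^2 · 11.
Divisors of 792: 1, 2, 3, 4, 6, 8, 9, 11, 12, 18, 22, 24, 33, 36, 44, 66, 72, 88, 99, 132, 198, 264, 396, 792.
Compute 103^d (mod 851) for the divisors d until we hit 1:
103^1 ≡ 103 (mod 851)
103^2 ≡ 397 (mod 851)
103^3 ≡ 43 (mod 851)
103^4 ≡ 174 (mod 851)
103^6 ≡ 147 (mod 851)
103^8 ≡ 491 (mod 851)
103^9 ≡ 364 (mod 851)
103^11 ≡ 689 (mod 851)
103^12 ≡ 334 (mod 851)
103^18 ≡ 591 (mod 851)
103^22 ≡ 714 (mod 851)
103^24 ≡ 75 (mod 851)
103^33 ≡ 68 (mod 851)
103^36 ≡ 371 (mod 851)
103^44 ≡ 47 (mod 851)
103^66 ≡ 369 (mod 851)
103^72 ≡ 630 (mod 851)
103^88 ≡ 507 (mod 851)
103^99 ≡ 413 (mod 851)
103^132 ≡ 1 (mod 851) ✓
So ord_851(103) = 132, hence |⟨103⟩| = 132.
Index = |(Z/851Z)^×| / |⟨103⟩| = 792 / 132 = 6.

6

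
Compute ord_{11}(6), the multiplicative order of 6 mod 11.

By Lagrange's theorem, ord_11(6) divides φ(11) = 11 − 1 = 10 = 2 · 5.
Divisors of 10: 1, 2, 5, 10.
Compute 6^d (mod 11) for the divisors d until we hit 1:
6^1 ≡ 6
6^2 ≡ 3
6^5 ≡ 10
6^10 ≡ 1
Therefore the multiplicative order of 6 modulo 11 is 10.

10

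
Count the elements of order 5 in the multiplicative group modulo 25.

φ(25) = φ(5^2) = 5·(5−1) = 20 = 2^2 · 5.
(Z/25Z)^× is cyclic (|G| = 20); a cyclic group of order m has exactly φ(d) elements of each order d | m, and none otherwise.
5 | 20, and φ(5) = 5 − 1 = 4.

4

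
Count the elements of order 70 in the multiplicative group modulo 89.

φ(89) = 89 − 1 = 88 = 2^3 · 11.
Since (Z/89Z)^× is cyclic of order 88, the number of elements of order d is φ(d) when d | 88 and 0 otherwise.
Here 88 is not a multiple of 70, so there are no elements of order 70.

0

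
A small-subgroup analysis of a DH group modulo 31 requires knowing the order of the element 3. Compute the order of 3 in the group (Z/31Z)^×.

30

ord(3) | φ(31) = 31 − 1 = 30 = 2 · 3 · 5.
Divisors of 30: 1, 2, 3, 5, 6, 10, 15, 30.
Check 3^d mod 31 for each divisor in increasing order:
3^1 ≡ 3 (mod 31)
3^2 ≡ 9 (mod 31)
3^3 ≡ 27 (mod 31)
3^5 ≡ 26 (mod 31)
3^6 ≡ 16 (mod 31)
3^10 ≡ 25 (mod 31)
3^15 ≡ 30 (mod 31)
3^30 ≡ 1 (mod 31) ✓
So ord_31(3) = 30.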